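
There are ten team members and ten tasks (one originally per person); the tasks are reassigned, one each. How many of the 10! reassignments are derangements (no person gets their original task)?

!10 is the nearest integer to 10!/e.
10! = 3628800, and 3628800/e ≈ 1334960.92, so !10 = 1334961.

1334961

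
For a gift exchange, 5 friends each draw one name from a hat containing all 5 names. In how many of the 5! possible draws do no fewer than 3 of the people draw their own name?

Sum C(5,i)·!(5-i) for i = 3..5:
  i=3: C(5,3)·!2 = 10·1 = 10
  i=4: C(5,4)·!1 = 5·0 = 0
  i=5: C(5,5)·!0 = 1·1 = 1
Total = 11.

11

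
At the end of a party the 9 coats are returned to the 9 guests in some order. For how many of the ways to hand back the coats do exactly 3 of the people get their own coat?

22260

Pick the 3 fixed positions: C(9,3) = 84 ways.
The other 6 form a derangement: !6 = 265.
Total: 84 × 265 = 22260.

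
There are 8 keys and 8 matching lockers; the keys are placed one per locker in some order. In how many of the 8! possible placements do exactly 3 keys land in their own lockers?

Choose which 3 of the 8 are fixed: C(8,3) = 56.
The remaining 5 must be deranged: !5 = 44.
Total: 56 × 44 = 2464.

2464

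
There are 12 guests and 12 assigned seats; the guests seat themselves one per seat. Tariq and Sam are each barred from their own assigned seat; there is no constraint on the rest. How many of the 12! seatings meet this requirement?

402796800

Let A_j be the event that the j-th constrained one is fixed. By inclusion-exclusion over the 2 events:
Σ_{j=0}^{2} (-1)^j C(2,j)(12-j)!
= C(2,0)·12! - C(2,1)·11! + C(2,2)·10!
= 479001600 - 79833600 + 3628800
= 402796800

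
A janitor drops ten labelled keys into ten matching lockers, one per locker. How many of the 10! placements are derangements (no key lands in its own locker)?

1334961

Recurrence: !10 = 9·(!9 + !8).
!10 = 9·(133496 + 14833) = 9·148329 = 1334961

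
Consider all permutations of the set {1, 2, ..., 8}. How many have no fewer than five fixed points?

# with exactly i fixed is C(8,i)·!(8-i); sum over i=5..8:
  i=5: C(8,5)·!3 = 56·2 = 112
  i=6: C(8,6)·!2 = 28·1 = 28
  i=7: C(8,7)·!1 = 8·0 = 0
  i=8: C(8,8)·!0 = 1·1 = 1
Total = 141.

141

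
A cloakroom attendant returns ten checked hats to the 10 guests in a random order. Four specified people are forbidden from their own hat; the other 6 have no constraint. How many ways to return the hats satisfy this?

Inclusion-exclusion on the 4 forbidden self-matches:
Σ_{j=0}^{4} (-1)^j C(4,j)(10-j)!
= C(4,0)·10! - C(4,1)·9! + C(4,2)·8! - C(4,3)·7! + C(4,4)·6!
= 3628800 - 1451520 + 241920 - 20160 + 720
= 2399760

2399760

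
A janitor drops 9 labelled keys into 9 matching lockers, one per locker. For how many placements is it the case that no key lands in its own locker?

133496

The number of derangements of 9 is !9 = Σ_{k=0}^{9} (-1)^k·9!/k!
= 9! - 9!/1! + 9!/2! - 9!/3! + 9!/4! - 9!/5! + 9!/6! - 9!/7! + 9!/8! - 9!/9!
= 362880 - 362880 + 181440 - 60480 + 15120 - 3024 + 504 - 72 + 9 - 1
= 133496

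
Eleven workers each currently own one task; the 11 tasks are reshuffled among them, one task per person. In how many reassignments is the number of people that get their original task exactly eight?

Pick the 8 fixed positions: C(11,8) = 165 ways.
The other 3 form a derangement: !3 = 2.
Total: 165 × 2 = 330.

330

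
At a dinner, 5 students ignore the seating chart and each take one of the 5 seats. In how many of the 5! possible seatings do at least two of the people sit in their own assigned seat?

Sum C(5,i)·!(5-i) for i = 2..5:
  i=2: C(5,2)·!3 = 10·2 = 20
  i=3: C(5,3)·!2 = 10·1 = 10
  i=4: C(5,4)·!1 = 5·0 = 0
  i=5: C(5,5)·!0 = 1·1 = 1
Total = 31.

31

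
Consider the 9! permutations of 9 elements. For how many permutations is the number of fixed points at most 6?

362843

# with exactly i fixed is C(9,i)·!(9-i); sum over i=0..6:
  i=0: C(9,0)·!9 = 1·133496 = 133496
  i=1: C(9,1)·!8 = 9·14833 = 133497
  i=2: C(9,2)·!7 = 36·1854 = 66744
  i=3: C(9,3)·!6 = 84·265 = 22260
  i=4: C(9,4)·!5 = 126·44 = 5544
  i=5: C(9,5)·!4 = 126·9 = 1134
  i=6: C(9,6)·!3 = 84·2 = 168
Total = 362843.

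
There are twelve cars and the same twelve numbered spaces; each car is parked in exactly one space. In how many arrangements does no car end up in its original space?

176214841

!12 = 12! · Σ_{k=0}^{12} (-1)^k/k!
= 12! - 12!/1! + 12!/2! - 12!/3! + 12!/4! - 12!/5! + 12!/6! - 12!/7! + 12!/8! - 12!/9! + 12!/10! - 12!/11! + 12!/12!
= 479001600 - 479001600 + 239500800 - 79833600 + 19958400 - 3991680 + 665280 - 95040 + 11880 - 1320 + 132 - 12 + 1
= 176214841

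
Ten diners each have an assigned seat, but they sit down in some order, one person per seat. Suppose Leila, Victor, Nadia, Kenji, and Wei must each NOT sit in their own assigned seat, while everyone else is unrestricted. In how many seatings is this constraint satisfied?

Let A_j be the event that the j-th constrained one is fixed. By inclusion-exclusion over the 5 events:
Σ_{j=0}^{5} (-1)^j C(5,j)(10-j)!
= C(5,0)·10! - C(5,1)·9! + C(5,2)·8! - C(5,3)·7! + C(5,4)·6! - C(5,5)·5!
= 3628800 - 1814400 + 403200 - 50400 + 3600 - 120
= 2170680

2170680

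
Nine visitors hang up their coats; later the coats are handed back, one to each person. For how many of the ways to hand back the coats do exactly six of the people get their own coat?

168

Choose which 6 of the 9 are fixed: C(9,6) = 84.
The remaining 3 must be deranged: !3 = 2.
Total: 84 × 2 = 168.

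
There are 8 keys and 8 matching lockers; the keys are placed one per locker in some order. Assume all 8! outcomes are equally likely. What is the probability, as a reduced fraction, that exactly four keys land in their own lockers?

1/64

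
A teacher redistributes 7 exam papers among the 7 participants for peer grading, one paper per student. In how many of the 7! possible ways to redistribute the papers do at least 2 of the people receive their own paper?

1331

# with exactly i fixed is C(7,i)·!(7-i); sum over i=2..7:
  i=2: C(7,2)·!5 = 21·44 = 924
  i=3: C(7,3)·!4 = 35·9 = 315
  i=4: C(7,4)·!3 = 35·2 = 70
  i=5: C(7,5)·!2 = 21·1 = 21
  i=6: C(7,6)·!1 = 7·0 = 0
  i=7: C(7,7)·!0 = 1·1 = 1
Total = 1331.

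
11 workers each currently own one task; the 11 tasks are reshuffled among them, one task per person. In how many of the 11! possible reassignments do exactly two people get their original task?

Pick the 2 fixed positions: C(11,2) = 55 ways.
The remaining 9 must be deranged: !9 = 133496.
Total: 55 × 133496 = 7342280.

7342280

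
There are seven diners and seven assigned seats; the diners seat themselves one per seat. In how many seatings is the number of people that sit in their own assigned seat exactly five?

Choose which 5 of the 7 are fixed: C(7,5) = 21.
The remaining 2 must be deranged: !2 = 1.
Total: 21 × 1 = 21.

21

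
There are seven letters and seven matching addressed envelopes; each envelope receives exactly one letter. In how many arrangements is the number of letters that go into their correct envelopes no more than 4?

# with exactly i fixed is C(7,i)·!(7-i); sum over i=0..4:
  i=0: C(7,0)·!7 = 1·1854 = 1854
  i=1: C(7,1)·!6 = 7·265 = 1855
  i=2: C(7,2)·!5 = 21·44 = 924
  i=3: C(7,3)·!4 = 35·9 = 315
  i=4: C(7,4)·!3 = 35·2 = 70
Total = 5018.

5018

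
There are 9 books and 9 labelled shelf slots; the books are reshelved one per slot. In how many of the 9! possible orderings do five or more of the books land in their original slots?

1339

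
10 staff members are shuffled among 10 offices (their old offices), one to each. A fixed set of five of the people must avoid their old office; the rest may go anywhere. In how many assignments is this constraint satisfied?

Let A_j be the event that the j-th constrained one is fixed. By inclusion-exclusion over the 5 events:
Σ_{j=0}^{5} (-1)^j C(5,j)(10-j)!
= C(5,0)·10! - C(5,1)·9! + C(5,2)·8! - C(5,3)·7! + C(5,4)·6! - C(5,5)·5!
= 3628800 - 1814400 + 403200 - 50400 + 3600 - 120
= 2170680

2170680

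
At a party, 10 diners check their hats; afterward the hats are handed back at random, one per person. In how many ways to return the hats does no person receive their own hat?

1334961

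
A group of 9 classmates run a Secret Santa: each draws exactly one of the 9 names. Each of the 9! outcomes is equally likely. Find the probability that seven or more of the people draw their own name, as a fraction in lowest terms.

Favorable outcomes: Σ_{i≥7} C(9,i)·!(9-i) = 36·1 + 9·0 + 1·1 = 37.
Total outcomes: 9! = 362880.
Probability = 37/362880 = 37/362880.

37/362880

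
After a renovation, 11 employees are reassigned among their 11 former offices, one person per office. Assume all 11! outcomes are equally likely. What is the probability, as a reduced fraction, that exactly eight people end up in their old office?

1/120960

Favorable outcomes: C(11,8)·!3 = 165·2 = 330.
Total outcomes: 11! = 39916800.
Probability = 330/39916800 = 1/120960.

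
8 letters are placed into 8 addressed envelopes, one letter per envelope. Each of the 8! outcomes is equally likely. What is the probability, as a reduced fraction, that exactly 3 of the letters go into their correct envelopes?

11/180

Favorable outcomes: C(8,3)·!5 = 56·44 = 2464.
Total outcomes: 8! = 40320.
Probability = 2464/40320 = 11/180.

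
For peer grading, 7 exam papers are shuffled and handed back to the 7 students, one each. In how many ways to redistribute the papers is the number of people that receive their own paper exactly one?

Choose which one of the 7 is fixed: C(7,1) = 7.
The remaining 6 must be deranged: !6 = 265.
Total: 7 × 265 = 1855.

1855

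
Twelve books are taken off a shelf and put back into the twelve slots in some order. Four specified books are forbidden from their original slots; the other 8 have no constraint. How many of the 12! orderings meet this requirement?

Inclusion-exclusion on the 4 forbidden self-matches:
Σ_{j=0}^{4} (-1)^j C(4,j)(12-j)!
= C(4,0)·12! - C(4,1)·11! + C(4,2)·10! - C(4,3)·9! + C(4,4)·8!
= 479001600 - 159667200 + 21772800 - 1451520 + 40320
= 339696000

339696000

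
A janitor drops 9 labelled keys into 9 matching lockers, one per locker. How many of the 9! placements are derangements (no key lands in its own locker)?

Use !n = (n-1)(!(n-1) + !(n-2)).
!9 = 8·(14833 + 1854) = 8·16687 = 133496

133496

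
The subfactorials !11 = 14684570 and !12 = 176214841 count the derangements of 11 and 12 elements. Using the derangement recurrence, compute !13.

2290792932

!13 = (13-1)·(!12 + !11) = 12·(176214841 + 14684570) = 12·190899411 = 2290792932.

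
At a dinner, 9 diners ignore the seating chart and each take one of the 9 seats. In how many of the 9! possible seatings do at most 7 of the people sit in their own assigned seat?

# with exactly i fixed is C(9,i)·!(9-i); sum over i=0..7:
  i=0: C(9,0)·!9 = 1·133496 = 133496
  i=1: C(9,1)·!8 = 9·14833 = 133497
  i=2: C(9,2)·!7 = 36·1854 = 66744
  i=3: C(9,3)·!6 = 84·265 = 22260
  i=4: C(9,4)·!5 = 126·44 = 5544
  i=5: C(9,5)·!4 = 126·9 = 1134
  i=6: C(9,6)·!3 = 84·2 = 168
  i=7: C(9,7)·!2 = 36·1 = 36
Total = 362879.

362879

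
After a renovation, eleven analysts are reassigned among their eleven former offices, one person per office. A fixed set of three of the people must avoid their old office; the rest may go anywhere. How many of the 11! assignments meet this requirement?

Inclusion-exclusion on the 3 forbidden self-matches:
Σ_{j=0}^{3} (-1)^j C(3,j)(11-j)!
= C(3,0)·11! - C(3,1)·10! + C(3,2)·9! - C(3,3)·8!
= 39916800 - 10886400 + 1088640 - 40320
= 30078720

30078720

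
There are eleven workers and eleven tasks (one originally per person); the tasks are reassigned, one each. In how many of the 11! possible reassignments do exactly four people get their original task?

611820

Choose which 4 of the 11 are fixed: C(11,4) = 330.
The remaining 7 must be deranged: !7 = 1854.
Total: 330 × 1854 = 611820.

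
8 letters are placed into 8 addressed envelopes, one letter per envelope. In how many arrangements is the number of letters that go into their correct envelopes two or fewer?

Sum C(8,i)·!(8-i) for i = 0..2:
  i=0: C(8,0)·!8 = 1·14833 = 14833
  i=1: C(8,1)·!7 = 8·1854 = 14832
  i=2: C(8,2)·!6 = 28·265 = 7420
Total = 37085.

37085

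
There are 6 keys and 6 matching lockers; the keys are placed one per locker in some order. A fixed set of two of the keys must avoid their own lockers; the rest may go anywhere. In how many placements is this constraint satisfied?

504

Inclusion-exclusion on the 2 forbidden self-matches:
Σ_{j=0}^{2} (-1)^j C(2,j)(6-j)!
= C(2,0)·6! - C(2,1)·5! + C(2,2)·4!
= 720 - 240 + 24
= 504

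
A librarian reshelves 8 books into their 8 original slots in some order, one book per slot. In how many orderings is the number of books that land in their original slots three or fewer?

39549

# with exactly i fixed is C(8,i)·!(8-i); sum over i=0..3:
  i=0: C(8,0)·!8 = 1·14833 = 14833
  i=1: C(8,1)·!7 = 8·1854 = 14832
  i=2: C(8,2)·!6 = 28·265 = 7420
  i=3: C(8,3)·!5 = 56·44 = 2464
Total = 39549.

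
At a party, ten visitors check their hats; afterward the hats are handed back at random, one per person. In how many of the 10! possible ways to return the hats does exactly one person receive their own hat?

Choose which one of the 10 is fixed: C(10,1) = 10.
The remaining 9 must be deranged: !9 = 133496.
Total: 10 × 133496 = 1334960.

1334960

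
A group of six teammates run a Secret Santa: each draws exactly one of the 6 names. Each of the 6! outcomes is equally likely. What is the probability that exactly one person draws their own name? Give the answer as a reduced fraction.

11/30

Favorable outcomes: C(6,1)·!5 = 6·44 = 264.
Total outcomes: 6! = 720.
Probability = 264/720 = 11/30.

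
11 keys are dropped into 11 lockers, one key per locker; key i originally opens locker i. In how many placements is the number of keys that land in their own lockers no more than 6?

39913444

# with exactly i fixed is C(11,i)·!(11-i); sum over i=0..6:
  i=0: C(11,0)·!11 = 1·14684570 = 14684570
  i=1: C(11,1)·!10 = 11·1334961 = 14684571
  i=2: C(11,2)·!9 = 55·133496 = 7342280
  i=3: C(11,3)·!8 = 165·14833 = 2447445
  i=4: C(11,4)·!7 = 330·1854 = 611820
  i=5: C(11,5)·!6 = 462·265 = 122430
  i=6: C(11,6)·!5 = 462·44 = 20328
Total = 39913444.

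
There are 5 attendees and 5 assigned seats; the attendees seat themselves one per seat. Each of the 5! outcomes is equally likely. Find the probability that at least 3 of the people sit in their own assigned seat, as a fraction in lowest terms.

11/120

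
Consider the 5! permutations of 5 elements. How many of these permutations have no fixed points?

44

The number of derangements of 5 is !5 = Σ_{k=0}^{5} (-1)^k·5!/k!
= 5! - 5!/1! + 5!/2! - 5!/3! + 5!/4! - 5!/5!
= 120 - 120 + 60 - 20 + 5 - 1
= 44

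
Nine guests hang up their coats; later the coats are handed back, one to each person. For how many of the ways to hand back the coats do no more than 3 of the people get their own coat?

355997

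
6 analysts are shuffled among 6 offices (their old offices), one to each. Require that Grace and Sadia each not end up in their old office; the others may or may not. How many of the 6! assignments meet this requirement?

504

Let A_j be the event that the j-th constrained one is fixed. By inclusion-exclusion over the 2 events:
Σ_{j=0}^{2} (-1)^j C(2,j)(6-j)!
= C(2,0)·6! - C(2,1)·5! + C(2,2)·4!
= 720 - 240 + 24
= 504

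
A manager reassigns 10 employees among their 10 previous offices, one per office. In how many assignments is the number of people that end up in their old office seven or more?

286

# with exactly i fixed is C(10,i)·!(10-i); sum over i=7..10:
  i=7: C(10,7)·!3 = 120·2 = 240
  i=8: C(10,8)·!2 = 45·1 = 45
  i=9: C(10,9)·!1 = 10·0 = 0
  i=10: C(10,10)·!0 = 1·1 = 1
Total = 286.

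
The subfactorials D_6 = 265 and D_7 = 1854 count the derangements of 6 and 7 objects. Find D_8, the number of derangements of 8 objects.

14833

D_8 = (8-1)·(D_7 + D_6) = 7·(1854 + 265) = 7·2119 = 14833.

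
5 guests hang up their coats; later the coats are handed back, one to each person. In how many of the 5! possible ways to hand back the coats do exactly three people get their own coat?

10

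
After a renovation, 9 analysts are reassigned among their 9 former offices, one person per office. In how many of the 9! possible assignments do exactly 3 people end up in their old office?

Pick the 3 fixed positions: C(9,3) = 84 ways.
The remaining 6 must be deranged: !6 = 265.
Total: 84 × 265 = 22260.

22260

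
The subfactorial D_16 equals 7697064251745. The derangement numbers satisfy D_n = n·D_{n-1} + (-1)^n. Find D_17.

130850092279664

D_17 = 17·7697064251745 - 1 = 130850092279664.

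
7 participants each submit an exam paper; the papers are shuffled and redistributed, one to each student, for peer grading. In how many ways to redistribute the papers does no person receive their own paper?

The subfactorial !7 = [7!/e] (nearest integer).
7! = 5040, and 5040/e ≈ 1854.11, so !7 = 1854.

1854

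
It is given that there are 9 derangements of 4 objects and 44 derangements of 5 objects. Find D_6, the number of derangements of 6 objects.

D_6 = (6-1)·(D_5 + D_4) = 5·(44 + 9) = 5·53 = 265.

265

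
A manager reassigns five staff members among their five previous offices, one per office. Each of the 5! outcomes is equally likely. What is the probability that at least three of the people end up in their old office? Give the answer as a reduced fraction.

11/120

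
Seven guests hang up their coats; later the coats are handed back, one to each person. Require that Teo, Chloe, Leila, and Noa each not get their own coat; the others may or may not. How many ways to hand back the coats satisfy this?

2790

Let A_j be the event that the j-th constrained one is fixed. By inclusion-exclusion over the 4 events:
Σ_{j=0}^{4} (-1)^j C(4,j)(7-j)!
= C(4,0)·7! - C(4,1)·6! + C(4,2)·5! - C(4,3)·4! + C(4,4)·3!
= 5040 - 2880 + 720 - 96 + 6
= 2790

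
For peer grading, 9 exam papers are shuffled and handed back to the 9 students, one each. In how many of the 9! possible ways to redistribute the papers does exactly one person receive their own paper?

Choose which one of the 9 is fixed: C(9,1) = 9.
The other 8 form a derangement: !8 = 14833.
Total: 9 × 14833 = 133497.

133497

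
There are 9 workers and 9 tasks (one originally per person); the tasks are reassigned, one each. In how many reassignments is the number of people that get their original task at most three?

# with exactly i fixed is C(9,i)·!(9-i); sum over i=0..3:
  i=0: C(9,0)·!9 = 1·133496 = 133496
  i=1: C(9,1)·!8 = 9·14833 = 133497
  i=2: C(9,2)·!7 = 36·1854 = 66744
  i=3: C(9,3)·!6 = 84·265 = 22260
Total = 355997.

355997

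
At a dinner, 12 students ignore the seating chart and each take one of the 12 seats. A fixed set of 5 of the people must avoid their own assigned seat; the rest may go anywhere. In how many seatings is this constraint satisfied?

312273360

Let A_j be the event that the j-th constrained one is fixed. By inclusion-exclusion over the 5 events:
Σ_{j=0}^{5} (-1)^j C(5,j)(12-j)!
= C(5,0)·12! - C(5,1)·11! + C(5,2)·10! - C(5,3)·9! + C(5,4)·8! - C(5,5)·7!
= 479001600 - 199584000 + 36288000 - 3628800 + 201600 - 5040
= 312273360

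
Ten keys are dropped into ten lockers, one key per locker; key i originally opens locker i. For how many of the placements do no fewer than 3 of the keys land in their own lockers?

Sum C(10,i)·!(10-i) for i = 3..10:
  i=3: C(10,3)·!7 = 120·1854 = 222480
  i=4: C(10,4)·!6 = 210·265 = 55650
  i=5: C(10,5)·!5 = 252·44 = 11088
  i=6: C(10,6)·!4 = 210·9 = 1890
  i=7: C(10,7)·!3 = 120·2 = 240
  i=8: C(10,8)·!2 = 45·1 = 45
  i=9: C(10,9)·!1 = 10·0 = 0
  i=10: C(10,10)·!0 = 1·1 = 1
Total = 291394.

291394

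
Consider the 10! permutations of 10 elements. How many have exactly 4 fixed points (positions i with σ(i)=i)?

55650

Pick the 4 fixed positions: C(10,4) = 210 ways.
The other 6 form a derangement: !6 = 265.
Total: 210 × 265 = 55650.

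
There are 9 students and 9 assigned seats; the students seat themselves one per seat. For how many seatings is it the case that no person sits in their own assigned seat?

133496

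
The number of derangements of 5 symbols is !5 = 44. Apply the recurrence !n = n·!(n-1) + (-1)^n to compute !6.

265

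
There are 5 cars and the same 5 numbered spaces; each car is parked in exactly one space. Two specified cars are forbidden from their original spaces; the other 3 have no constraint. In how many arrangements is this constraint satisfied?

Let A_j be the event that the j-th constrained one is fixed. By inclusion-exclusion over the 2 events:
Σ_{j=0}^{2} (-1)^j C(2,j)(5-j)!
= C(2,0)·5! - C(2,1)·4! + C(2,2)·3!
= 120 - 48 + 6
= 78

78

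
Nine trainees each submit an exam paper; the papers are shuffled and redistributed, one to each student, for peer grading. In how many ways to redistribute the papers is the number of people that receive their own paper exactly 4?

Pick the 4 fixed positions: C(9,4) = 126 ways.
The remaining 5 must be deranged: !5 = 44.
Total: 126 × 44 = 5544.

5544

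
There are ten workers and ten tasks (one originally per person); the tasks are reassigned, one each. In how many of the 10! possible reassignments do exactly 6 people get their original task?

1890

Pick the 6 fixed positions: C(10,6) = 210 ways.
The other 4 form a derangement: !4 = 9.
Total: 210 × 9 = 1890.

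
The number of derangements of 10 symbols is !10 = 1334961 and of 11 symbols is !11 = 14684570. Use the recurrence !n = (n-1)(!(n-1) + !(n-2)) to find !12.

176214841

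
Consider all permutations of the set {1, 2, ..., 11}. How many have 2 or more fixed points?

# with exactly i fixed is C(11,i)·!(11-i); sum over i=2..11:
  i=2: C(11,2)·!9 = 55·133496 = 7342280
  i=3: C(11,3)·!8 = 165·14833 = 2447445
  i=4: C(11,4)·!7 = 330·1854 = 611820
  i=5: C(11,5)·!6 = 462·265 = 122430
  i=6: C(11,6)·!5 = 462·44 = 20328
  i=7: C(11,7)·!4 = 330·9 = 2970
  i=8: C(11,8)·!3 = 165·2 = 330
  i=9: C(11,9)·!2 = 55·1 = 55
  i=10: C(11,10)·!1 = 11·0 = 0
  i=11: C(11,11)·!0 = 1·1 = 1
Total = 10547659.

10547659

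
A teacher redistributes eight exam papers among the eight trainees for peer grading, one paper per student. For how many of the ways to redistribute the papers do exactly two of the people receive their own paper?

7420

Pick the 2 fixed positions: C(8,2) = 28 ways.
The remaining 6 must be deranged: !6 = 265.
Total: 28 × 265 = 7420.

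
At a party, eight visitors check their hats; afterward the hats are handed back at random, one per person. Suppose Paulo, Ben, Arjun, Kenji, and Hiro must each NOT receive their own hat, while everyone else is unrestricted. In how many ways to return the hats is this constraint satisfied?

21234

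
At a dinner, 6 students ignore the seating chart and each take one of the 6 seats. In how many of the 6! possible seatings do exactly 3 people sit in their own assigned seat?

40

Pick the 3 fixed positions: C(6,3) = 20 ways.
The remaining 3 must be deranged: !3 = 2.
Total: 20 × 2 = 40.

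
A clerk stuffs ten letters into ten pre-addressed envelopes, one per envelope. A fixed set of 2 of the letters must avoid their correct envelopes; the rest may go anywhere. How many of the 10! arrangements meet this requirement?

2943360

Let A_j be the event that the j-th constrained one is fixed. By inclusion-exclusion over the 2 events:
Σ_{j=0}^{2} (-1)^j C(2,j)(10-j)!
= C(2,0)·10! - C(2,1)·9! + C(2,2)·8!
= 3628800 - 725760 + 40320
= 2943360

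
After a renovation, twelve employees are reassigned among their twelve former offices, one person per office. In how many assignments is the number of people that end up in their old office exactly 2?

Pick the 2 fixed positions: C(12,2) = 66 ways.
The other 10 form a derangement: !10 = 1334961.
Total: 66 × 1334961 = 88107426.

88107426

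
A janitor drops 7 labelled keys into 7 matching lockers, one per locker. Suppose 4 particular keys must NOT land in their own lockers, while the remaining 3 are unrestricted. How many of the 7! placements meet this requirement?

Let A_j be the event that the j-th constrained one is fixed. By inclusion-exclusion over the 4 events:
Σ_{j=0}^{4} (-1)^j C(4,j)(7-j)!
= C(4,0)·7! - C(4,1)·6! + C(4,2)·5! - C(4,3)·4! + C(4,4)·3!
= 5040 - 2880 + 720 - 96 + 6
= 2790

2790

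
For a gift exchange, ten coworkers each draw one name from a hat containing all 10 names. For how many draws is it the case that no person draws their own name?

By inclusion-exclusion, !10 = Σ (-1)^k · 10!/k! for k=0..10
= 10! - 10!/1! + 10!/2! - 10!/3! + 10!/4! - 10!/5! + 10!/6! - 10!/7! + 10!/8! - 10!/9! + 10!/10!
= 3628800 - 3628800 + 1814400 - 604800 + 151200 - 30240 + 5040 - 720 + 90 - 10 + 1
= 1334961

1334961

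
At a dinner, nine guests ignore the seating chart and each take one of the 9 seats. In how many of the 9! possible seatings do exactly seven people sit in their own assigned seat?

36

Pick the 7 fixed positions: C(9,7) = 36 ways.
The other 2 form a derangement: !2 = 1.
Total: 36 × 1 = 36.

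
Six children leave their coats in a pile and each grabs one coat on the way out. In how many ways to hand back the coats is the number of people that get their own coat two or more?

# with exactly i fixed is C(6,i)·!(6-i); sum over i=2..6:
  i=2: C(6,2)·!4 = 15·9 = 135
  i=3: C(6,3)·!3 = 20·2 = 40
  i=4: C(6,4)·!2 = 15·1 = 15
  i=5: C(6,5)·!1 = 6·0 = 0
  i=6: C(6,6)·!0 = 1·1 = 1
Total = 191.

191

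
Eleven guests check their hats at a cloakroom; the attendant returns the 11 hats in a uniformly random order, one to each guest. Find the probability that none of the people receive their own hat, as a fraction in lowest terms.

1468457/3991680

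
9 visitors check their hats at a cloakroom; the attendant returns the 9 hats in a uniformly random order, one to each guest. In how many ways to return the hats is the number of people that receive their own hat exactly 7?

Pick the 7 fixed positions: C(9,7) = 36 ways.
The other 2 form a derangement: !2 = 1.
Total: 36 × 1 = 36.

36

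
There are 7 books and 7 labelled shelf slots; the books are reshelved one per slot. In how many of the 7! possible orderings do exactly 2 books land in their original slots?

Pick the 2 fixed positions: C(7,2) = 21 ways.
The remaining 5 must be deranged: !5 = 44.
Total: 21 × 44 = 924.

924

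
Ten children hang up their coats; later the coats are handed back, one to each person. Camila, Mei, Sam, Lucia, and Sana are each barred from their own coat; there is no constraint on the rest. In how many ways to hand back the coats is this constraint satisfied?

Inclusion-exclusion on the 5 forbidden self-matches:
Σ_{j=0}^{5} (-1)^j C(5,j)(10-j)!
= C(5,0)·10! - C(5,1)·9! + C(5,2)·8! - C(5,3)·7! + C(5,4)·6! - C(5,5)·5!
= 3628800 - 1814400 + 403200 - 50400 + 3600 - 120
= 2170680

2170680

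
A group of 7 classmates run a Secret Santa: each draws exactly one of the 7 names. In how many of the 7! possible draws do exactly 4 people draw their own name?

70

Choose which 4 of the 7 are fixed: C(7,4) = 35.
The other 3 form a derangement: !3 = 2.
Total: 35 × 2 = 70.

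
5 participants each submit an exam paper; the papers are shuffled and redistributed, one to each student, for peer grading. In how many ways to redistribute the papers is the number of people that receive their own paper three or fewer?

# with exactly i fixed is C(5,i)·!(5-i); sum over i=0..3:
  i=0: C(5,0)·!5 = 1·44 = 44
  i=1: C(5,1)·!4 = 5·9 = 45
  i=2: C(5,2)·!3 = 10·2 = 20
  i=3: C(5,3)·!2 = 10·1 = 10
Total = 119.

119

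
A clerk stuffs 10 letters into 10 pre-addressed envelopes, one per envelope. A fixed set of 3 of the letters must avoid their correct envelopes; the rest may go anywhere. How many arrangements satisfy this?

2656080

Inclusion-exclusion on the 3 forbidden self-matches:
Σ_{j=0}^{3} (-1)^j C(3,j)(10-j)!
= C(3,0)·10! - C(3,1)·9! + C(3,2)·8! - C(3,3)·7!
= 3628800 - 1088640 + 120960 - 5040
= 2656080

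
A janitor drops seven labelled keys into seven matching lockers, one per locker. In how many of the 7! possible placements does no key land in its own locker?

!7 = 7! · Σ_{k=0}^{7} (-1)^k/k!
= 7! - 7!/1! + 7!/2! - 7!/3! + 7!/4! - 7!/5! + 7!/6! - 7!/7!
= 5040 - 5040 + 2520 - 840 + 210 - 42 + 7 - 1
= 1854

1854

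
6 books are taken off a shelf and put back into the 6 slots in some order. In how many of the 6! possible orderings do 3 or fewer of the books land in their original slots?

704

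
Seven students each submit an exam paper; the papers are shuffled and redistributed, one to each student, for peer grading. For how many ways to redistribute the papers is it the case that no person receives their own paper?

1854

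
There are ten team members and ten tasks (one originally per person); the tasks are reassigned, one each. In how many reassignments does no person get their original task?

1334961

The number of derangements of 10 is !10 = Σ_{k=0}^{10} (-1)^k·10!/k!
= 10! - 10!/1! + 10!/2! - 10!/3! + 10!/4! - 10!/5! + 10!/6! - 10!/7! + 10!/8! - 10!/9! + 10!/10!
= 3628800 - 3628800 + 1814400 - 604800 + 151200 - 30240 + 5040 - 720 + 90 - 10 + 1
= 1334961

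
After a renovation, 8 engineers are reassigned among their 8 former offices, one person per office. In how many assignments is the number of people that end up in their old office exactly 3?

Pick the 3 fixed positions: C(8,3) = 56 ways.
The remaining 5 must be deranged: !5 = 44.
Total: 56 × 44 = 2464.

2464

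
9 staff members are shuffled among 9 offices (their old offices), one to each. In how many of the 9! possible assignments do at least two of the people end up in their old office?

95887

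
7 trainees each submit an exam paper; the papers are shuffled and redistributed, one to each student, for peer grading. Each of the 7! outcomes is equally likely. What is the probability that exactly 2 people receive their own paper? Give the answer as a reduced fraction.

Favorable outcomes: C(7,2)·!5 = 21·44 = 924.
Total outcomes: 7! = 5040.
Probability = 924/5040 = 11/60.

11/60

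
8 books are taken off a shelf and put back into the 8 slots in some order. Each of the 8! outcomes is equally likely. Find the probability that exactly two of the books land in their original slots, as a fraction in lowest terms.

53/288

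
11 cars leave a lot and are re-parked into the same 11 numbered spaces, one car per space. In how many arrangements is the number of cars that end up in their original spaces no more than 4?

39770686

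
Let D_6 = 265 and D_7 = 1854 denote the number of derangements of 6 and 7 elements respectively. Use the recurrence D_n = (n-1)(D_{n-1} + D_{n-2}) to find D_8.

14833

D_8 = (8-1)·(D_7 + D_6) = 7·(1854 + 265) = 7·2119 = 14833.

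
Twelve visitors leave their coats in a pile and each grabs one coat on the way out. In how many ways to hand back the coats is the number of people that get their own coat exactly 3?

29369120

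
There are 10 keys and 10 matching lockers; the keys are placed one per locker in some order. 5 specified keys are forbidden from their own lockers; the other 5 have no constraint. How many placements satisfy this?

2170680

Inclusion-exclusion on the 5 forbidden self-matches:
Σ_{j=0}^{5} (-1)^j C(5,j)(10-j)!
= C(5,0)·10! - C(5,1)·9! + C(5,2)·8! - C(5,3)·7! + C(5,4)·6! - C(5,5)·5!
= 3628800 - 1814400 + 403200 - 50400 + 3600 - 120
= 2170680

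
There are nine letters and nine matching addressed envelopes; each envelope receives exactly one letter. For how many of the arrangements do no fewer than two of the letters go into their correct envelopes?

95887

Sum C(9,i)·!(9-i) for i = 2..9:
  i=2: C(9,2)·!7 = 36·1854 = 66744
  i=3: C(9,3)·!6 = 84·265 = 22260
  i=4: C(9,4)·!5 = 126·44 = 5544
  i=5: C(9,5)·!4 = 126·9 = 1134
  i=6: C(9,6)·!3 = 84·2 = 168
  i=7: C(9,7)·!2 = 36·1 = 36
  i=8: C(9,8)·!1 = 9·0 = 0
  i=9: C(9,9)·!0 = 1·1 = 1
Total = 95887.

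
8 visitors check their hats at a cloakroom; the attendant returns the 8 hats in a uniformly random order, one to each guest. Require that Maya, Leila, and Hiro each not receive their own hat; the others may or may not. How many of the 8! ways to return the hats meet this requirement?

27240

Let A_j be the event that the j-th constrained one is fixed. By inclusion-exclusion over the 3 events:
Σ_{j=0}^{3} (-1)^j C(3,j)(8-j)!
= C(3,0)·8! - C(3,1)·7! + C(3,2)·6! - C(3,3)·5!
= 40320 - 15120 + 2160 - 120
= 27240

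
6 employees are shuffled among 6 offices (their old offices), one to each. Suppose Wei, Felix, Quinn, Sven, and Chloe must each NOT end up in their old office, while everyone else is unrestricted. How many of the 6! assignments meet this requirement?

309

Inclusion-exclusion on the 5 forbidden self-matches:
Σ_{j=0}^{5} (-1)^j C(5,j)(6-j)!
= C(5,0)·6! - C(5,1)·5! + C(5,2)·4! - C(5,3)·3! + C(5,4)·2! - C(5,5)·1!
= 720 - 600 + 240 - 60 + 10 - 1
= 309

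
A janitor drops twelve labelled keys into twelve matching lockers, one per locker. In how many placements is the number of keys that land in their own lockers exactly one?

Choose which one of the 12 is fixed: C(12,1) = 12.
The remaining 11 must be deranged: !11 = 14684570.
Total: 12 × 14684570 = 176214840.

176214840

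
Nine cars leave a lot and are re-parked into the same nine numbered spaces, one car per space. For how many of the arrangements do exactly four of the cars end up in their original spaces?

Pick the 4 fixed positions: C(9,4) = 126 ways.
The remaining 5 must be deranged: !5 = 44.
Total: 126 × 44 = 5544.

5544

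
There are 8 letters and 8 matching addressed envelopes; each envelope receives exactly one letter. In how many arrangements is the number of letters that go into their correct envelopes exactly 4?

Choose which 4 of the 8 are fixed: C(8,4) = 70.
The remaining 4 must be deranged: !4 = 9.
Total: 70 × 9 = 630.

630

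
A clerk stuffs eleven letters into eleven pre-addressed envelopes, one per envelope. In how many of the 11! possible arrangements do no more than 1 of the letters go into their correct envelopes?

29369141

Sum C(11,i)·!(11-i) for i = 0..1:
  i=0: C(11,0)·!11 = 1·14684570 = 14684570
  i=1: C(11,1)·!10 = 11·1334961 = 14684571
Total = 29369141.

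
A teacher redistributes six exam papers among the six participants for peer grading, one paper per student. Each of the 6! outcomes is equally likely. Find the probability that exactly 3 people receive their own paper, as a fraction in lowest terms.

Favorable outcomes: C(6,3)·!3 = 20·2 = 40.
Total outcomes: 6! = 720.
Probability = 40/720 = 1/18.

1/18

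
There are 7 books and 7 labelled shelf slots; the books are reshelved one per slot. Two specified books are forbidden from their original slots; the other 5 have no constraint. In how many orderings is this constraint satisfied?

3720

Let A_j be the event that the j-th constrained one is fixed. By inclusion-exclusion over the 2 events:
Σ_{j=0}^{2} (-1)^j C(2,j)(7-j)!
= C(2,0)·7! - C(2,1)·6! + C(2,2)·5!
= 5040 - 1440 + 120
= 3720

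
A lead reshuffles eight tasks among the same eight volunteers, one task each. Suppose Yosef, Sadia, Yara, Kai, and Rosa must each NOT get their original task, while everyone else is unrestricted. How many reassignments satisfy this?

21234

Let A_j be the event that the j-th constrained one is fixed. By inclusion-exclusion over the 5 events:
Σ_{j=0}^{5} (-1)^j C(5,j)(8-j)!
= C(5,0)·8! - C(5,1)·7! + C(5,2)·6! - C(5,3)·5! + C(5,4)·4! - C(5,5)·3!
= 40320 - 25200 + 7200 - 1200 + 120 - 6
= 21234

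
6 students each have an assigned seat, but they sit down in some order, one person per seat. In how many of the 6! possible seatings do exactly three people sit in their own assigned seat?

40

Pick the 3 fixed positions: C(6,3) = 20 ways.
The other 3 form a derangement: !3 = 2.
Total: 20 × 2 = 40.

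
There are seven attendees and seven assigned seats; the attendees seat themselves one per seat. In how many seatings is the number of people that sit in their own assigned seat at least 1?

3186

Sum C(7,i)·!(7-i) for i = 1..7:
  i=1: C(7,1)·!6 = 7·265 = 1855
  i=2: C(7,2)·!5 = 21·44 = 924
  i=3: C(7,3)·!4 = 35·9 = 315
  i=4: C(7,4)·!3 = 35·2 = 70
  i=5: C(7,5)·!2 = 21·1 = 21
  i=6: C(7,6)·!1 = 7·0 = 0
  i=7: C(7,7)·!0 = 1·1 = 1
Total = 3186.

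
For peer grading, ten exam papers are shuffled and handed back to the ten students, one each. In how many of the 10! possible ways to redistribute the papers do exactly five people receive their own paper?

Pick the 5 fixed positions: C(10,5) = 252 ways.
The remaining 5 must be deranged: !5 = 44.
Total: 252 × 44 = 11088.

11088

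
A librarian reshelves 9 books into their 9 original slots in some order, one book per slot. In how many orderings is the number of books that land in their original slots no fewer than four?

Sum C(9,i)·!(9-i) for i = 4..9:
  i=4: C(9,4)·!5 = 126·44 = 5544
  i=5: C(9,5)·!4 = 126·9 = 1134
  i=6: C(9,6)·!3 = 84·2 = 168
  i=7: C(9,7)·!2 = 36·1 = 36
  i=8: C(9,8)·!1 = 9·0 = 0
  i=9: C(9,9)·!0 = 1·1 = 1
Total = 6883.

6883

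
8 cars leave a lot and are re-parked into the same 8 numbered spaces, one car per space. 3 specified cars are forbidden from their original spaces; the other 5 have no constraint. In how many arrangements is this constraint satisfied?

Inclusion-exclusion on the 3 forbidden self-matches:
Σ_{j=0}^{3} (-1)^j C(3,j)(8-j)!
= C(3,0)·8! - C(3,1)·7! + C(3,2)·6! - C(3,3)·5!
= 40320 - 15120 + 2160 - 120
= 27240

27240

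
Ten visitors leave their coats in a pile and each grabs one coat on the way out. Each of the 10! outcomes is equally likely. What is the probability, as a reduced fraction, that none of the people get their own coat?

16481/44800

Favorable outcomes: !10 = 1334961.
Total outcomes: 10! = 3628800.
Probability = 1334961/3628800 = 16481/44800.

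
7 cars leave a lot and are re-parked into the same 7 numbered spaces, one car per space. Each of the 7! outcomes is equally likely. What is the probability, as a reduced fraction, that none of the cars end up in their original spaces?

103/280

Favorable outcomes: !7 = 1854.
Total outcomes: 7! = 5040.
Probability = 1854/5040 = 103/280.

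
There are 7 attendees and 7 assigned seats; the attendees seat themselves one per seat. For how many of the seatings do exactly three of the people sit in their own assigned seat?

315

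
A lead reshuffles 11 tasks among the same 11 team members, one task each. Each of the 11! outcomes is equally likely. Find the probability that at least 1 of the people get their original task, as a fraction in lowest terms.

2523223/3991680

Favorable outcomes: Σ_{i≥1} C(11,i)·!(11-i) = 11·1334961 + 55·133496 + 165·14833 + 330·1854 + 462·265 + 462·44 + 330·9 + 165·2 + 55·1 + 11·0 + 1·1 = 25232230.
Total outcomes: 11! = 39916800.
Probability = 25232230/39916800 = 2523223/3991680.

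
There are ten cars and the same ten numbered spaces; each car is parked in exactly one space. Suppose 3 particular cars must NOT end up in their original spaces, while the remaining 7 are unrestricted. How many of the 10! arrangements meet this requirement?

Inclusion-exclusion on the 3 forbidden self-matches:
Σ_{j=0}^{3} (-1)^j C(3,j)(10-j)!
= C(3,0)·10! - C(3,1)·9! + C(3,2)·8! - C(3,3)·7!
= 3628800 - 1088640 + 120960 - 5040
= 2656080

2656080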